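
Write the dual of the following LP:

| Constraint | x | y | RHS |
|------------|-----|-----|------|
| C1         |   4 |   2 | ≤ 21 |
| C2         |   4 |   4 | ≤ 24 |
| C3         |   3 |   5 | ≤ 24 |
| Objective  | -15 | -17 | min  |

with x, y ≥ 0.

Primal min cᵀx s.t. Ax ≤ b, x ≥ 0  →  Dual max −bᵀy s.t. Aᵀy ≥ −c, y ≥ 0.

Maximize: z = -21y1 - 24y2 - 24y3

Subject to:
  4y1 + 4y2 + 3y3 ≥ 15
  2y1 + 4y2 + 5y3 ≥ 17
  y1, y2, y3 ≥ 0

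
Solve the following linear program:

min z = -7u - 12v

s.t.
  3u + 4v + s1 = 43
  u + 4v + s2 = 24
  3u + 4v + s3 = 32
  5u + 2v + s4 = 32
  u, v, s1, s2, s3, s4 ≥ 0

Evaluate the objective at each vertex of the feasible region:
  z(0, 0) = 0
  z(6.4, 0) = -44.8
  z(4.571, 4.571) = -86.86
  z(4, 5) = -88  ←
  z(0, 6) = -72
The minimum is at u = 4, v = 5.

u = 4, v = 5, z = -88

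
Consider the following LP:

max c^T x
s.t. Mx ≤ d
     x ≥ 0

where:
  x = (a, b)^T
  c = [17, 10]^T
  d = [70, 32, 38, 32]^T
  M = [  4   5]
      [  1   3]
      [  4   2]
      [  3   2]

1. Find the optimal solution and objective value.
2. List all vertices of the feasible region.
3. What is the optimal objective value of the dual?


1. a = 6, b = 7, z = 172
2. (0, 0), (9.5, 0), (6, 7), (4.571, 9.143), (0, 10.67)
3. 172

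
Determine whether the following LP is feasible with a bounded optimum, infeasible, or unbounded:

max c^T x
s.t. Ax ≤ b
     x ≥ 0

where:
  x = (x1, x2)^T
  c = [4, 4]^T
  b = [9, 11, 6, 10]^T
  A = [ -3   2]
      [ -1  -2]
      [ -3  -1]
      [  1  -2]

Unbounded (objective can increase without bound)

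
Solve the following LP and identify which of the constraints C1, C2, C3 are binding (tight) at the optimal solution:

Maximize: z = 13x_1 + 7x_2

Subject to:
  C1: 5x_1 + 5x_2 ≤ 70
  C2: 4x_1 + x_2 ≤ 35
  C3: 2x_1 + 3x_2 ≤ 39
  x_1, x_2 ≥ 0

At x_1 = 7, x_2 = 7, compute slack b - a·x for each constraint:
  C1: 70 − 70 = 0  (binding)
  C2: 35 − 35 = 0  (binding)
  C3: 39 − 35 = 4  (slack)

Optimal: x_1 = 7, x_2 = 7
Binding: C1, C2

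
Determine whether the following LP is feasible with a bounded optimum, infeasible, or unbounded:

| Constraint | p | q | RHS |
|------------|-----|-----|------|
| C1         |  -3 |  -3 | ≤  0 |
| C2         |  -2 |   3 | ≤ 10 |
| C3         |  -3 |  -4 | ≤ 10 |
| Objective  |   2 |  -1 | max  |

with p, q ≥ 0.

Unbounded (objective can increase without bound)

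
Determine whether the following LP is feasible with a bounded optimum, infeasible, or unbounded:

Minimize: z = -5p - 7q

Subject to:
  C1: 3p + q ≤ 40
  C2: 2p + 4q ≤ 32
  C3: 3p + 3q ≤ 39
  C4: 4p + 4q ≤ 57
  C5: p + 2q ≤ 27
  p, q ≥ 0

Feasible with a bounded optimal solution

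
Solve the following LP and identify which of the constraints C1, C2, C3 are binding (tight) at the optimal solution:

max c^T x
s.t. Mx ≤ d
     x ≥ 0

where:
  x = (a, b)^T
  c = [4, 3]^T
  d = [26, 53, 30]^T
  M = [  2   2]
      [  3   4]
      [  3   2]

At a = 4, b = 9, compute slack b - a·x for each constraint:
  C1: 26 − 26 = 0  (binding)
  C2: 53 − 48 = 5  (slack)
  C3: 30 − 30 = 0  (binding)

Optimal: a = 4, b = 9
Binding: C1, C3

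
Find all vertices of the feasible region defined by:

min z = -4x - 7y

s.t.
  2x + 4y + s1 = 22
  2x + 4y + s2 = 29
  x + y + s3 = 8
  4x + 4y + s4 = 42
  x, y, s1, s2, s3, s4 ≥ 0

(0, 0), (8, 0), (5, 3), (0, 5.5)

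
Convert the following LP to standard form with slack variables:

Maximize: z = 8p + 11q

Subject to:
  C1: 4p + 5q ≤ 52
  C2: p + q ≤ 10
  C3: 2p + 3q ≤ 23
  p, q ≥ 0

max z = 8p + 11q

s.t.
  4p + 5q + s1 = 52
  p + q + s2 = 10
  2p + 3q + s3 = 23
  p, q, s1, s2, s3 ≥ 0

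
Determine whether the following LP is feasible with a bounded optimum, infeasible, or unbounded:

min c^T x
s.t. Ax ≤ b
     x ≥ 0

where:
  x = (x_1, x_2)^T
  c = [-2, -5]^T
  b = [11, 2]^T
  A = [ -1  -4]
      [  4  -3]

Unbounded (objective can decrease without bound)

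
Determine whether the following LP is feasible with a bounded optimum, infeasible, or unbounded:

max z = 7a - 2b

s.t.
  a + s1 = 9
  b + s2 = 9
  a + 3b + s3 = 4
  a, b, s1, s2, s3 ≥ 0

Feasible with a bounded optimal solution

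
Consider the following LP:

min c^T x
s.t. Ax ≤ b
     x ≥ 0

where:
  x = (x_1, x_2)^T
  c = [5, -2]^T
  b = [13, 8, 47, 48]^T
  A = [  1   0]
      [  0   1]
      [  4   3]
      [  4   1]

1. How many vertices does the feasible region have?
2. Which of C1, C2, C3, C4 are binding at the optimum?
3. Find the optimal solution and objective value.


1. 4
2. C2
3. x_1 = 0, x_2 = 8, z = -16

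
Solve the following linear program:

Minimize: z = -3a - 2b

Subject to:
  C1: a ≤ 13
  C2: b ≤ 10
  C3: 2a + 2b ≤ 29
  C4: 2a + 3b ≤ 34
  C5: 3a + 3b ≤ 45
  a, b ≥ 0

Evaluate the objective at each vertex of the feasible region:
  z(0, 0) = 0
  z(13, 0) = -39
  z(13, 1.5) = -42  ←
  z(9.5, 5) = -38.5
  z(2, 10) = -26
  z(0, 10) = -20
The minimum is at a = 13, b = 1.5.

a = 13, b = 1.5, z = -42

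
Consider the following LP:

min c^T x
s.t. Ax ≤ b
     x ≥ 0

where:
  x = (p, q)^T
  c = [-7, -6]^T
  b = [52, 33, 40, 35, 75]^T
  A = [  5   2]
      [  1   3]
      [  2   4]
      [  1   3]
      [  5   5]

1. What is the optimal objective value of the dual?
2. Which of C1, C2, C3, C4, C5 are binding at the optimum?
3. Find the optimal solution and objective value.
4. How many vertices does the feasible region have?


1. -92
2. C1, C3
3. p = 8, q = 6, z = -92
4. 4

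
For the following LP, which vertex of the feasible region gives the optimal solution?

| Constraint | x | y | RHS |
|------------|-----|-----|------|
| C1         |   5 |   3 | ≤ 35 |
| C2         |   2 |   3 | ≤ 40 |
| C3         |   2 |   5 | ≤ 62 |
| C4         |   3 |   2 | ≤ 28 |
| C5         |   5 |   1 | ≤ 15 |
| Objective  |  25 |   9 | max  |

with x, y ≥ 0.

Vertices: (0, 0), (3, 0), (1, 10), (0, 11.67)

Evaluate the objective at each vertex of the feasible region:
  z(0, 0) = 0
  z(3, 0) = 75
  z(1, 10) = 115  ←
  z(0, 11.67) = 105
The maximum is at x = 1, y = 10.

(1, 10)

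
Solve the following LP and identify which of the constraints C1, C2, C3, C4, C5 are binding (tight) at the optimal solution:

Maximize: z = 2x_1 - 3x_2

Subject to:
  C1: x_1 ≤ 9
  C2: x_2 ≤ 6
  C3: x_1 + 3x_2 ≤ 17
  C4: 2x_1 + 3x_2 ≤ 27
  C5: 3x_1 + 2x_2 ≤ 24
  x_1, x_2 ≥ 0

At x_1 = 8, x_2 = 0, compute slack b - a·x for each constraint:
  C1: 9 − 8 = 1  (slack)
  C2: 6 − 0 = 6  (slack)
  C3: 17 − 8 = 9  (slack)
  C4: 27 − 16 = 11  (slack)
  C5: 24 − 24 = 0  (binding)

Optimal: x_1 = 8, x_2 = 0
Binding: C5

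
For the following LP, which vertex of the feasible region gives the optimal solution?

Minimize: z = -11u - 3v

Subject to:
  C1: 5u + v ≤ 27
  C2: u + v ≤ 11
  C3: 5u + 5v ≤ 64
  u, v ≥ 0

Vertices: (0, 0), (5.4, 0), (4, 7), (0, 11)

Evaluate the objective at each vertex of the feasible region:
  z(0, 0) = 0
  z(5.4, 0) = -59.4
  z(4, 7) = -65  ←
  z(0, 11) = -33
The minimum is at u = 4, v = 7.

(4, 7)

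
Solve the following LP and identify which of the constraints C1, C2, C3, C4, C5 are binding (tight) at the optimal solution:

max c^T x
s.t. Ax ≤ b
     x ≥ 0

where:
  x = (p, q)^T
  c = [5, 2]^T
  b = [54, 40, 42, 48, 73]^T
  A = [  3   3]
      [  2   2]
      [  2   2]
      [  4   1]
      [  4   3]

At p = 10, q = 8, compute slack b - a·x for each constraint:
  C1: 54 − 54 = 0  (binding)
  C2: 40 − 36 = 4  (slack)
  C3: 42 − 36 = 6  (slack)
  C4: 48 − 48 = 0  (binding)
  C5: 73 − 64 = 9  (slack)

Optimal: p = 10, q = 8
Binding: C1, C4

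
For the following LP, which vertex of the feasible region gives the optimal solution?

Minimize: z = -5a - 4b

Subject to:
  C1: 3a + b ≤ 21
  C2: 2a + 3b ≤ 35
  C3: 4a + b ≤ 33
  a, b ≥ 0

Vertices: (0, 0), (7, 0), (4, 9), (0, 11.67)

Evaluate the objective at each vertex of the feasible region:
  z(0, 0) = 0
  z(7, 0) = -35
  z(4, 9) = -56  ←
  z(0, 11.67) = -46.67
The minimum is at a = 4, b = 9.

(4, 9)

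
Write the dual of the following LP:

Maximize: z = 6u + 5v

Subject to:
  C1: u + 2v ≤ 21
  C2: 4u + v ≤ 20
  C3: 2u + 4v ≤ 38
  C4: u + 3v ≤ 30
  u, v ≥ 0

Primal max cᵀx s.t. Ax ≤ b, x ≥ 0  →  Dual min bᵀy s.t. Aᵀy ≥ c, y ≥ 0.

Minimize: z = 21y1 + 20y2 + 38y3 + 30y4

Subject to:
  y1 + 4y2 + 2y3 + y4 ≥ 6
  2y1 + y2 + 4y3 + 3y4 ≥ 5
  y1, y2, y3, y4 ≥ 0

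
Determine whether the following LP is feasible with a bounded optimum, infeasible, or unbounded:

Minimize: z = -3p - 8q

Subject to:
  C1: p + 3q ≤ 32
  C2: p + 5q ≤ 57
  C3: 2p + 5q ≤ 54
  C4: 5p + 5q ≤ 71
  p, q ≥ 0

Feasible with a bounded optimal solution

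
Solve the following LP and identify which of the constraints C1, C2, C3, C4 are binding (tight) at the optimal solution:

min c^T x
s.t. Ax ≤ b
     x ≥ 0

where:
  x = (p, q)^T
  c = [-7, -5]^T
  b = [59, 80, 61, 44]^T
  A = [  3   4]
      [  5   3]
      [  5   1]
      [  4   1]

At p = 9, q = 8, compute slack b - a·x for each constraint:
  C1: 59 − 59 = 0  (binding)
  C2: 80 − 69 = 11  (slack)
  C3: 61 − 53 = 8  (slack)
  C4: 44 − 44 = 0  (binding)

Optimal: p = 9, q = 8
Binding: C1, C4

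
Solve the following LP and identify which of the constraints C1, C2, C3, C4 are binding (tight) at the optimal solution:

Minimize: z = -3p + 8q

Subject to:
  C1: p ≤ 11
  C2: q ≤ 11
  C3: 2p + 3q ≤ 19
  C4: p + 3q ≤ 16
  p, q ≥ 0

At p = 9.5, q = 0, compute slack b - a·x for each constraint:
  C1: 11 − 9.5 = 1.5  (slack)
  C2: 11 − 0 = 11  (slack)
  C3: 19 − 19 = 0  (binding)
  C4: 16 − 9.5 = 6.5  (slack)

Optimal: p = 9.5, q = 0
Binding: C3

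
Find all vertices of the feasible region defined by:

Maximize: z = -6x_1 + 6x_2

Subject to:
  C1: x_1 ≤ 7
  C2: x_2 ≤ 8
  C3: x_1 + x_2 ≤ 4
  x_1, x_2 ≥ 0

(0, 0), (4, 0), (0, 4)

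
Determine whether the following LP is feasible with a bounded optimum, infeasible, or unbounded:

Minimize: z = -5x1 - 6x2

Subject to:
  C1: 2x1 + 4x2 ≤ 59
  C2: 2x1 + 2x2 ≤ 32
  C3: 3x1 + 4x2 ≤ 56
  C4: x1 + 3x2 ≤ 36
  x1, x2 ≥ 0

Feasible with a bounded optimal solution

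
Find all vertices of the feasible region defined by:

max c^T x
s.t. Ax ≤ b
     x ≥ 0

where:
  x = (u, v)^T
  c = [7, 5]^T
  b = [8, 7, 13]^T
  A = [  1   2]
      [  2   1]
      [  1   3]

(0, 0), (3.5, 0), (2, 3), (0, 4)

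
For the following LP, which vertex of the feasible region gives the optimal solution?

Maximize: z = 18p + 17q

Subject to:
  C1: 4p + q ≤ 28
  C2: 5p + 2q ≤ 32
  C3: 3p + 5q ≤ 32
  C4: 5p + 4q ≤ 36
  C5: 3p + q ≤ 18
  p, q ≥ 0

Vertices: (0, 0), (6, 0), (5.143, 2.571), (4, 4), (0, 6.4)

Evaluate the objective at each vertex of the feasible region:
  z(0, 0) = 0
  z(6, 0) = 108
  z(5.143, 2.571) = 136.3
  z(4, 4) = 140  ←
  z(0, 6.4) = 108.8
The maximum is at p = 4, q = 4.

(4, 4)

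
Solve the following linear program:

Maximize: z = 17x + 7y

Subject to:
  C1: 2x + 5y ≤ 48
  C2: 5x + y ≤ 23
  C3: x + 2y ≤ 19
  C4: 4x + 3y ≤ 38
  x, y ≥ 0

Evaluate the objective at each vertex of the feasible region:
  z(0, 0) = 0
  z(4.6, 0) = 78.2
  z(3, 8) = 107  ←
  z(0, 9.5) = 66.5
The maximum is at x = 3, y = 8.

x = 3, y = 8, z = 107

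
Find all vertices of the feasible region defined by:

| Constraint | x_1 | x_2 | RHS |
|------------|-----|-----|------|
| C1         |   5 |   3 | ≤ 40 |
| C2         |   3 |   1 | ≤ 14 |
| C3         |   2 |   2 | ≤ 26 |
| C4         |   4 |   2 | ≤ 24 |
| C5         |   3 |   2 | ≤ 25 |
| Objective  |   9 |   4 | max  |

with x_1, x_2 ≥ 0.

(0, 0), (4.667, 0), (2, 8), (0, 12)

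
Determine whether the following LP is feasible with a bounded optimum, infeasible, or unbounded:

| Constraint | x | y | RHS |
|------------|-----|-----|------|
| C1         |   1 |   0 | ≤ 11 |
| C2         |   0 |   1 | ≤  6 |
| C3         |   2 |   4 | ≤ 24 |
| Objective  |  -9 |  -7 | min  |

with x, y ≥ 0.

Feasible with a bounded optimal solution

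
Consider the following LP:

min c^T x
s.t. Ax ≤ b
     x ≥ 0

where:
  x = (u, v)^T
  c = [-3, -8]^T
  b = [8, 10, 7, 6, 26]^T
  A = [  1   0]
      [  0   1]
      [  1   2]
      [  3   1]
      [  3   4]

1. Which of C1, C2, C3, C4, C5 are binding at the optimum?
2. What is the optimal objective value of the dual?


1. C3
2. -28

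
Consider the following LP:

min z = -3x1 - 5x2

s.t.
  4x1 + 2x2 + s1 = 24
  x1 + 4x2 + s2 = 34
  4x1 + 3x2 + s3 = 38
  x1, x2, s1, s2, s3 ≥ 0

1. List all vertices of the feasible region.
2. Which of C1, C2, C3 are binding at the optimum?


1. (0, 0), (6, 0), (2, 8), (0, 8.5)
2. C1, C2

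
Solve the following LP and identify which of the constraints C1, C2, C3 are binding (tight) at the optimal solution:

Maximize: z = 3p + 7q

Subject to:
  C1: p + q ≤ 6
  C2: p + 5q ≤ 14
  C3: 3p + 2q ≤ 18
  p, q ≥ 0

At p = 4, q = 2, compute slack b - a·x for each constraint:
  C1: 6 − 6 = 0  (binding)
  C2: 14 − 14 = 0  (binding)
  C3: 18 − 16 = 2  (slack)

Optimal: p = 4, q = 2
Binding: C1, C2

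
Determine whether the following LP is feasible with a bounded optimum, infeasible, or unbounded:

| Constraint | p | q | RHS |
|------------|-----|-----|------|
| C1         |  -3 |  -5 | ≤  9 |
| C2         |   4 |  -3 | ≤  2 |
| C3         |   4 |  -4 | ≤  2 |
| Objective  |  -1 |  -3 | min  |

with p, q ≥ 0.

Unbounded (objective can decrease without bound)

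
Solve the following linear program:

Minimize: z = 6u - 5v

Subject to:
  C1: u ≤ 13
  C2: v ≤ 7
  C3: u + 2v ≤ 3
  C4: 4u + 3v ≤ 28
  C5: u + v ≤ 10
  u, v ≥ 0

Evaluate the objective at each vertex of the feasible region:
  z(0, 0) = 0
  z(3, 0) = 18
  z(0, 1.5) = -7.5  ←
The minimum is at u = 0, v = 1.5.

u = 0, v = 1.5, z = -7.5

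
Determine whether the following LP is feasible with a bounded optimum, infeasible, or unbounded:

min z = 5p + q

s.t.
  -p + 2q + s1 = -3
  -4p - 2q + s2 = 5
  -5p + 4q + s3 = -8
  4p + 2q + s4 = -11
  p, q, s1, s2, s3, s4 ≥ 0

Infeasible (no feasible solution exists)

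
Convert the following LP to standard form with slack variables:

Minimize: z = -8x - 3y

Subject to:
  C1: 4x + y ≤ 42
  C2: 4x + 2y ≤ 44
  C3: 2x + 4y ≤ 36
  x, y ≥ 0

min z = -8x - 3y

s.t.
  4x + y + s1 = 42
  4x + 2y + s2 = 44
  2x + 4y + s3 = 36
  x, y, s1, s2, s3 ≥ 0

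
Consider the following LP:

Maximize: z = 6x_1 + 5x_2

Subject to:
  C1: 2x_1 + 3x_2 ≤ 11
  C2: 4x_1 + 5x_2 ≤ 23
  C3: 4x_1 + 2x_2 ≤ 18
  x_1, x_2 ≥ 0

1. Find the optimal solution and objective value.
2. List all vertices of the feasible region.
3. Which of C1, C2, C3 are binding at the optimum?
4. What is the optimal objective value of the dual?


1. x_1 = 4, x_2 = 1, z = 29
2. (0, 0), (4.5, 0), (4, 1), (0, 3.667)
3. C1, C3
4. 29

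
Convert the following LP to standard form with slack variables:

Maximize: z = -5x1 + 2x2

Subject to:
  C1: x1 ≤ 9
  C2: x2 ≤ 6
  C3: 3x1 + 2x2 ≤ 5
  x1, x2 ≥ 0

max z = -5x1 + 2x2

s.t.
  x1 + s1 = 9
  x2 + s2 = 6
  3x1 + 2x2 + s3 = 5
  x1, x2, s1, s2, s3 ≥ 0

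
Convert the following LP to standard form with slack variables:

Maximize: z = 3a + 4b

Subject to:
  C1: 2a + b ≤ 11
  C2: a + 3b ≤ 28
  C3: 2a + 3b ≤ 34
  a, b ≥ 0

max z = 3a + 4b

s.t.
  2a + b + s1 = 11
  a + 3b + s2 = 28
  2a + 3b + s3 = 34
  a, b, s1, s2, s3 ≥ 0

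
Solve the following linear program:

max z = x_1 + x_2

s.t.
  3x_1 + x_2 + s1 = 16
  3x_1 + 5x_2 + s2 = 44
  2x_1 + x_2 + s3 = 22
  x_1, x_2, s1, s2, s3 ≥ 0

Evaluate the objective at each vertex of the feasible region:
  z(0, 0) = 0
  z(5.333, 0) = 5.333
  z(3, 7) = 10  ←
  z(0, 8.8) = 8.8
The maximum is at x_1 = 3, x_2 = 7.

x_1 = 3, x_2 = 7, z = 10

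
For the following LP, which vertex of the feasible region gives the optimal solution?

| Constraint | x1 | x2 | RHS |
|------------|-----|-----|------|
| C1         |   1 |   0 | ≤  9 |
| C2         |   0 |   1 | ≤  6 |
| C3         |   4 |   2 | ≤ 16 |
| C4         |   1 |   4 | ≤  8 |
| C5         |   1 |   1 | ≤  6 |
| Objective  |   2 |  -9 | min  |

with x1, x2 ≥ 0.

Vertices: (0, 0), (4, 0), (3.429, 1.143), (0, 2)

Evaluate the objective at each vertex of the feasible region:
  z(0, 0) = 0
  z(4, 0) = 8
  z(3.429, 1.143) = -3.429
  z(0, 2) = -18  ←
The minimum is at x1 = 0, x2 = 2.

(0, 2)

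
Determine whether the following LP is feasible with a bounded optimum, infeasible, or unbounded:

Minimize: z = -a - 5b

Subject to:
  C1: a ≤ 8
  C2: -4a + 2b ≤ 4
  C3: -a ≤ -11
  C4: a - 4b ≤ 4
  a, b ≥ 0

Infeasible (no feasible solution exists)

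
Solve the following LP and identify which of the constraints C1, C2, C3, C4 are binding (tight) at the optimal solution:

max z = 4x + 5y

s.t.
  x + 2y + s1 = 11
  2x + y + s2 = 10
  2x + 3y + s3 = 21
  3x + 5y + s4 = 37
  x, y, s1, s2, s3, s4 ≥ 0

At x = 3, y = 4, compute slack b - a·x for each constraint:
  C1: 11 − 11 = 0  (binding)
  C2: 10 − 10 = 0  (binding)
  C3: 21 − 18 = 3  (slack)
  C4: 37 − 29 = 8  (slack)

Optimal: x = 3, y = 4
Binding: C1, C2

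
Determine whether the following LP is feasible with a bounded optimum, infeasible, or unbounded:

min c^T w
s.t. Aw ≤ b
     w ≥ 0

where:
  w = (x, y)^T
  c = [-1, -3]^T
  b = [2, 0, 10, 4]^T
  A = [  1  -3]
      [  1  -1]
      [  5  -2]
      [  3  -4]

Unbounded (objective can decrease without bound)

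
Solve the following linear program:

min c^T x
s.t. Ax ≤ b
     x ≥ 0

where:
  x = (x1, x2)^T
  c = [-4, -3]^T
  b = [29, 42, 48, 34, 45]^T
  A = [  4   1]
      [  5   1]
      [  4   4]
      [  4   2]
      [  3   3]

Evaluate the objective at each vertex of the feasible region:
  z(0, 0) = 0
  z(7.25, 0) = -29
  z(6, 5) = -39
  z(5, 7) = -41  ←
  z(0, 12) = -36
The minimum is at x1 = 5, x2 = 7.

x1 = 5, x2 = 7, z = -41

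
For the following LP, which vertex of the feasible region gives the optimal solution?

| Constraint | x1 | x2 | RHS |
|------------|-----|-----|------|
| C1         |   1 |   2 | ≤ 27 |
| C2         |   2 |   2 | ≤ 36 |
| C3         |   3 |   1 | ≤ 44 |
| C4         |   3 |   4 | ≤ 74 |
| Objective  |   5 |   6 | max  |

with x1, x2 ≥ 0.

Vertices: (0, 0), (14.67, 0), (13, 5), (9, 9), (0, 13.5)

Evaluate the objective at each vertex of the feasible region:
  z(0, 0) = 0
  z(14.67, 0) = 73.33
  z(13, 5) = 95
  z(9, 9) = 99  ←
  z(0, 13.5) = 81
The maximum is at x1 = 9, x2 = 9.

(9, 9)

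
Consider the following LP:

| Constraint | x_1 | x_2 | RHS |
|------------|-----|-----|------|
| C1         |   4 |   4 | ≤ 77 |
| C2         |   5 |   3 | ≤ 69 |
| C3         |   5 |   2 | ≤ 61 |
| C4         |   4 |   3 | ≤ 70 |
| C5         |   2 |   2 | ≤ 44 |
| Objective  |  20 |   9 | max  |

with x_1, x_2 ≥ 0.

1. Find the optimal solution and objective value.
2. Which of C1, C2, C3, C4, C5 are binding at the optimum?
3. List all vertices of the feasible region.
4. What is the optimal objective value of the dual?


1. x_1 = 9, x_2 = 8, z = 252
2. C2, C3
3. (0, 0), (12.2, 0), (9, 8), (5.625, 13.62), (0, 19.25)
4. 252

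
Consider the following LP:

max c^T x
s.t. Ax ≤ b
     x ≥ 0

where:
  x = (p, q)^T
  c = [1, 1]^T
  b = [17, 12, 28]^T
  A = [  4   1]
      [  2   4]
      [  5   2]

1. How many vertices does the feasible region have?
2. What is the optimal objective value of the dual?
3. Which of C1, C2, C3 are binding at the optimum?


1. 4
2. 5
3. C1, C2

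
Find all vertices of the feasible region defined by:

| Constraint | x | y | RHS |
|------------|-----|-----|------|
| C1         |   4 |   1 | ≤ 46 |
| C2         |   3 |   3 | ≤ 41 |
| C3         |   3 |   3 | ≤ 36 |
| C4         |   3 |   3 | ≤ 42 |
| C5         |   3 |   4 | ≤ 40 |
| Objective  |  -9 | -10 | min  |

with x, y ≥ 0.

(0, 0), (11.5, 0), (11.33, 0.6667), (8, 4), (0, 10)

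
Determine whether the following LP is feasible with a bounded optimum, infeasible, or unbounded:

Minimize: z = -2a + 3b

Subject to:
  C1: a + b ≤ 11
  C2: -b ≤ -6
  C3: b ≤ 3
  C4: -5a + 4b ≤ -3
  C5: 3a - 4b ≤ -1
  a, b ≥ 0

Infeasible (no feasible solution exists)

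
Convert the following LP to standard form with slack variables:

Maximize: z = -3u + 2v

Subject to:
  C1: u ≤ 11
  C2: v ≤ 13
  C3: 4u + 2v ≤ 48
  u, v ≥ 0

max z = -3u + 2v

s.t.
  u + s1 = 11
  v + s2 = 13
  4u + 2v + s3 = 48
  u, v, s1, s2, s3 ≥ 0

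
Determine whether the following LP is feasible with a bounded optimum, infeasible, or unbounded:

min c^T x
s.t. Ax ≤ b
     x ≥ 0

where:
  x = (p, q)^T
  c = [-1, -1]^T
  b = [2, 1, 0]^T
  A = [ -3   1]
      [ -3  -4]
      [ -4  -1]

Unbounded (objective can decrease without bound)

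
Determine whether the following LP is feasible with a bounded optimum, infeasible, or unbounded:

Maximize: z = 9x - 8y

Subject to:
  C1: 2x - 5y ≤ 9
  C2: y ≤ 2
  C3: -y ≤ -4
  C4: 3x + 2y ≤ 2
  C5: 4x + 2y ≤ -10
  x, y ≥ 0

Infeasible (no feasible solution exists)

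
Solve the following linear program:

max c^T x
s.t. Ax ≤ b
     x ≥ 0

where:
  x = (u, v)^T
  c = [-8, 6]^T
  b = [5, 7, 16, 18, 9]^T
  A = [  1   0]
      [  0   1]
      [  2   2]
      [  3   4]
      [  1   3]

Evaluate the objective at each vertex of the feasible region:
  z(0, 0) = 0
  z(5, 0) = -40
  z(5, 0.75) = -35.5
  z(3.6, 1.8) = -18
  z(0, 3) = 18  ←
The maximum is at u = 0, v = 3.

u = 0, v = 3, z = 18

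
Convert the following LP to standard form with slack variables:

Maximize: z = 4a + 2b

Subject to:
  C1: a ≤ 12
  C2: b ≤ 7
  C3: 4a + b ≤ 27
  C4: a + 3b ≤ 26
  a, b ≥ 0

max z = 4a + 2b

s.t.
  a + s1 = 12
  b + s2 = 7
  4a + b + s3 = 27
  a + 3b + s4 = 26
  a, b, s1, s2, s3, s4 ≥ 0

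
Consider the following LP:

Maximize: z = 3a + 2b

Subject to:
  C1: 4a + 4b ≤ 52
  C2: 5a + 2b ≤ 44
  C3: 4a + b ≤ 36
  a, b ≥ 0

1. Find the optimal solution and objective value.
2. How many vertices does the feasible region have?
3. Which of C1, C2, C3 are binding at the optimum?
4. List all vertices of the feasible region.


1. a = 6, b = 7, z = 32
2. 4
3. C1, C2
4. (0, 0), (8.8, 0), (6, 7), (0, 13)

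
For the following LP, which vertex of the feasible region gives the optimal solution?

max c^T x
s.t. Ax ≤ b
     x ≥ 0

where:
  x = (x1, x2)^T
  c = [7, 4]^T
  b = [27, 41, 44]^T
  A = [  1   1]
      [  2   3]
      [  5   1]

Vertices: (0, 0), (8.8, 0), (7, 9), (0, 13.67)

Evaluate the objective at each vertex of the feasible region:
  z(0, 0) = 0
  z(8.8, 0) = 61.6
  z(7, 9) = 85  ←
  z(0, 13.67) = 54.67
The maximum is at x1 = 7, x2 = 9.

(7, 9)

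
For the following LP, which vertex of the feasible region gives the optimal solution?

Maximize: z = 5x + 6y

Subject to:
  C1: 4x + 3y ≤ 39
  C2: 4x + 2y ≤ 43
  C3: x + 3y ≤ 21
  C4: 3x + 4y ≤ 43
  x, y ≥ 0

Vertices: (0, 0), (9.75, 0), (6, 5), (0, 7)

Evaluate the objective at each vertex of the feasible region:
  z(0, 0) = 0
  z(9.75, 0) = 48.75
  z(6, 5) = 60  ←
  z(0, 7) = 42
The maximum is at x = 6, y = 5.

(6, 5)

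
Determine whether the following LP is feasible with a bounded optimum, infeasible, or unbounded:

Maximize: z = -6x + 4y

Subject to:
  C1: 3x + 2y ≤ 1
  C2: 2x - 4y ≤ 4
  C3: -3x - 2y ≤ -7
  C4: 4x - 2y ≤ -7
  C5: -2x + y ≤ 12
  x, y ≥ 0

Infeasible (no feasible solution exists)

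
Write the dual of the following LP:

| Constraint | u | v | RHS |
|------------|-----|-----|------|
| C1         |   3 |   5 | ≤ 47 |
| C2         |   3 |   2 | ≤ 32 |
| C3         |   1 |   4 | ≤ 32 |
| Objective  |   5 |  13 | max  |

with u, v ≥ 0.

Primal max cᵀx s.t. Ax ≤ b, x ≥ 0  →  Dual min bᵀy s.t. Aᵀy ≥ c, y ≥ 0.

Minimize: z = 47y1 + 32y2 + 32y3

Subject to:
  3y1 + 3y2 + y3 ≥ 5
  5y1 + 2y2 + 4y3 ≥ 13
  y1, y2, y3 ≥ 0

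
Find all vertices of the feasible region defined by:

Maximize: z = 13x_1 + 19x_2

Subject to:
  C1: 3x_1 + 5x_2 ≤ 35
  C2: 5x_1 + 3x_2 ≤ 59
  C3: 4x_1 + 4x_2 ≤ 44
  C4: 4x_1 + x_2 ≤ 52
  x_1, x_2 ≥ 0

(0, 0), (11, 0), (10, 1), (0, 7)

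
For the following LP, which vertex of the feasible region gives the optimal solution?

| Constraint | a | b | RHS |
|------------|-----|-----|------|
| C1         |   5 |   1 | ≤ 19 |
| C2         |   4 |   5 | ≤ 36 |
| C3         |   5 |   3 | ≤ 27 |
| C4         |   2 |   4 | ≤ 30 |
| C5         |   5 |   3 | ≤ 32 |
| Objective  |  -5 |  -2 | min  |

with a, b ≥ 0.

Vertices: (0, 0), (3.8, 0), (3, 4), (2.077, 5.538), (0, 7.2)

Evaluate the objective at each vertex of the feasible region:
  z(0, 0) = 0
  z(3.8, 0) = -19
  z(3, 4) = -23  ←
  z(2.077, 5.538) = -21.46
  z(0, 7.2) = -14.4
The minimum is at a = 3, b = 4.

(3, 4)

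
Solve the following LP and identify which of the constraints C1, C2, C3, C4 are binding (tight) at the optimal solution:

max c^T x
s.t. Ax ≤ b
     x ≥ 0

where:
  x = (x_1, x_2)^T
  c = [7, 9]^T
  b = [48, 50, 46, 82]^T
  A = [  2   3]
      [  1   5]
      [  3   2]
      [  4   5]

At x_1 = 10, x_2 = 8, compute slack b - a·x for each constraint:
  C1: 48 − 44 = 4  (slack)
  C2: 50 − 50 = 0  (binding)
  C3: 46 − 46 = 0  (binding)
  C4: 82 − 80 = 2  (slack)

Optimal: x_1 = 10, x_2 = 8
Binding: C2, C3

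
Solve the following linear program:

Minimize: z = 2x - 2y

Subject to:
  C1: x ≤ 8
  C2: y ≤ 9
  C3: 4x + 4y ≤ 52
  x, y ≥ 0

Evaluate the objective at each vertex of the feasible region:
  z(0, 0) = 0
  z(8, 0) = 16
  z(8, 5) = 6
  z(4, 9) = -10
  z(0, 9) = -18  ←
The minimum is at x = 0, y = 9.

x = 0, y = 9, z = -18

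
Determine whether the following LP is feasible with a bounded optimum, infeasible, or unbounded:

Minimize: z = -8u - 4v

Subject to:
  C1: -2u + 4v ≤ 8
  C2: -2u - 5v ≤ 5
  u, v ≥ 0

Unbounded (objective can decrease without bound)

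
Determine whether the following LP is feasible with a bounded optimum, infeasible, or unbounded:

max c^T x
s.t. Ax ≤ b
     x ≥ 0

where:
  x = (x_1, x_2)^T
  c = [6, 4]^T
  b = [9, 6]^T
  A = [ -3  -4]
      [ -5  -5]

Unbounded (objective can increase without bound)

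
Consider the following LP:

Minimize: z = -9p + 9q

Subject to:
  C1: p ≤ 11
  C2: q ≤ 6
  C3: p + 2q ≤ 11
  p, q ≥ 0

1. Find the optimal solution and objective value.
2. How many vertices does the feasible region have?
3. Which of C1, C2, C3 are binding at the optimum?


1. p = 11, q = 0, z = -99
2. 3
3. C1, C3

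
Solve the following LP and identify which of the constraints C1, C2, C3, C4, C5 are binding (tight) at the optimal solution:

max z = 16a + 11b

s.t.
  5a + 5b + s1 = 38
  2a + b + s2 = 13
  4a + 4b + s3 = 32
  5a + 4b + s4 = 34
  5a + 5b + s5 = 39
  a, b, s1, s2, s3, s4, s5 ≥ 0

At a = 6, b = 1, compute slack b - a·x for each constraint:
  C1: 38 − 35 = 3  (slack)
  C2: 13 − 13 = 0  (binding)
  C3: 32 − 28 = 4  (slack)
  C4: 34 − 34 = 0  (binding)
  C5: 39 − 35 = 4  (slack)

Optimal: a = 6, b = 1
Binding: C2, C4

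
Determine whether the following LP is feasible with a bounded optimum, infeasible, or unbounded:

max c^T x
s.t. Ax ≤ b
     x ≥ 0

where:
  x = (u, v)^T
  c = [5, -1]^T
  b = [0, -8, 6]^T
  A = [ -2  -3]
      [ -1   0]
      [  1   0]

Infeasible (no feasible solution exists)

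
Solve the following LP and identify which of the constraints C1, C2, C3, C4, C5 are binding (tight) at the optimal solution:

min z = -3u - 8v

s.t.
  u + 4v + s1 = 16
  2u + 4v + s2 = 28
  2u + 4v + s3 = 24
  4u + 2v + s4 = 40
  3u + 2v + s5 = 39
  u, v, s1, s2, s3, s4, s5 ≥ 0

At u = 8, v = 2, compute slack b - a·x for each constraint:
  C1: 16 − 16 = 0  (binding)
  C2: 28 − 24 = 4  (slack)
  C3: 24 − 24 = 0  (binding)
  C4: 40 − 36 = 4  (slack)
  C5: 39 − 28 = 11  (slack)

Optimal: u = 8, v = 2
Binding: C1, C3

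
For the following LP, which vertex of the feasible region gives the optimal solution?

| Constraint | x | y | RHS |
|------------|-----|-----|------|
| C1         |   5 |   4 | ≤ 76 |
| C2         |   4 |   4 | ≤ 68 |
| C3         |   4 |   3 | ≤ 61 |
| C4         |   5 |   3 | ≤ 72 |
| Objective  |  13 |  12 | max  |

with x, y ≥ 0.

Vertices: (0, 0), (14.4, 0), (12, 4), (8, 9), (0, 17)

Evaluate the objective at each vertex of the feasible region:
  z(0, 0) = 0
  z(14.4, 0) = 187.2
  z(12, 4) = 204
  z(8, 9) = 212  ←
  z(0, 17) = 204
The maximum is at x = 8, y = 9.

(8, 9)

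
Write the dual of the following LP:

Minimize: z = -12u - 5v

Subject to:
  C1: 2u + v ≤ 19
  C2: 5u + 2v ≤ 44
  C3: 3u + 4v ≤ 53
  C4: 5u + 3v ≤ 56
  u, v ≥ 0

Primal min cᵀx s.t. Ax ≤ b, x ≥ 0  →  Dual max −bᵀy s.t. Aᵀy ≥ −c, y ≥ 0.

Maximize: z = -19y1 - 44y2 - 53y3 - 56y4

Subject to:
  2y1 + 5y2 + 3y3 + 5y4 ≥ 12
  y1 + 2y2 + 4y3 + 3y4 ≥ 5
  y1, y2, y3, y4 ≥ 0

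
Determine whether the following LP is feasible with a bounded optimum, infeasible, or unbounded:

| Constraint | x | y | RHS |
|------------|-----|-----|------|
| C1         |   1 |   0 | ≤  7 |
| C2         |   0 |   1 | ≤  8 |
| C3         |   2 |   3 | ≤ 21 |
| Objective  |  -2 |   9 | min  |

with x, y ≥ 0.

Feasible with a bounded optimal solution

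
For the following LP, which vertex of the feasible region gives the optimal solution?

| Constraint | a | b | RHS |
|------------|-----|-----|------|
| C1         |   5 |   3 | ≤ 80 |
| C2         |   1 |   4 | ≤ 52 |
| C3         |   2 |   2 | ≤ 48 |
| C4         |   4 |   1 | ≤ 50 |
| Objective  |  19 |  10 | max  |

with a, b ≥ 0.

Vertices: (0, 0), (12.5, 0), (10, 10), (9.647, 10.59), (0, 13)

Evaluate the objective at each vertex of the feasible region:
  z(0, 0) = 0
  z(12.5, 0) = 237.5
  z(10, 10) = 290  ←
  z(9.647, 10.59) = 289.2
  z(0, 13) = 130
The maximum is at a = 10, b = 10.

(10, 10)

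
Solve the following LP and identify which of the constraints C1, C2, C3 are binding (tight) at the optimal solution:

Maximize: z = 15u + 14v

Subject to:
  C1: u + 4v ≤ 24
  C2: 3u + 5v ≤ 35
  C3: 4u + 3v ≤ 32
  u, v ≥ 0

At u = 5, v = 4, compute slack b - a·x for each constraint:
  C1: 24 − 21 = 3  (slack)
  C2: 35 − 35 = 0  (binding)
  C3: 32 − 32 = 0  (binding)

Optimal: u = 5, v = 4
Binding: C2, C3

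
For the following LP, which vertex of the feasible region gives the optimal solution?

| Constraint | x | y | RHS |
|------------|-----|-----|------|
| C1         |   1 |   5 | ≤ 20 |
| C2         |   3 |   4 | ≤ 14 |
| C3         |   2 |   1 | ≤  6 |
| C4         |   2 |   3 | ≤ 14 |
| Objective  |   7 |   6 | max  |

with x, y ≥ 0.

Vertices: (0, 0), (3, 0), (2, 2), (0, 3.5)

Evaluate the objective at each vertex of the feasible region:
  z(0, 0) = 0
  z(3, 0) = 21
  z(2, 2) = 26  ←
  z(0, 3.5) = 21
The maximum is at x = 2, y = 2.

(2, 2)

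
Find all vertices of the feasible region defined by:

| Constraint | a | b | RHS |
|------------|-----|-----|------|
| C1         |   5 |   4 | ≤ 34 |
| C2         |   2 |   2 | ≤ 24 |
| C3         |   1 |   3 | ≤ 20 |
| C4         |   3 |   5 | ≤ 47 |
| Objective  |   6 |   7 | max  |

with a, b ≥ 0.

(0, 0), (6.8, 0), (2, 6), (0, 6.667)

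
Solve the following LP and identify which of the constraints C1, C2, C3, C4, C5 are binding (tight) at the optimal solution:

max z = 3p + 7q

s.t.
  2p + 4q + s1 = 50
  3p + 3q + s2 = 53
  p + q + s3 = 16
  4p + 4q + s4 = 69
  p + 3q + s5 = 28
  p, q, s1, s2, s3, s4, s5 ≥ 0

At p = 10, q = 6, compute slack b - a·x for each constraint:
  C1: 50 − 44 = 6  (slack)
  C2: 53 − 48 = 5  (slack)
  C3: 16 − 16 = 0  (binding)
  C4: 69 − 64 = 5  (slack)
  C5: 28 − 28 = 0  (binding)

Optimal: p = 10, q = 6
Binding: C3, C5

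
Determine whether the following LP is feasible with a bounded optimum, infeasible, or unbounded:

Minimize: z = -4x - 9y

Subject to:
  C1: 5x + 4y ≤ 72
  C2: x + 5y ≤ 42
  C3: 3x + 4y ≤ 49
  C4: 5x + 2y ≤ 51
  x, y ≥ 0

Feasible with a bounded optimal solution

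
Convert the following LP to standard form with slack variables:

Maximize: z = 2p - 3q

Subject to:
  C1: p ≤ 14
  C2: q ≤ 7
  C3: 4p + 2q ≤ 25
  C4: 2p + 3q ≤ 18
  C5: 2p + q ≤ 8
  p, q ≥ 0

max z = 2p - 3q

s.t.
  p + s1 = 14
  q + s2 = 7
  4p + 2q + s3 = 25
  2p + 3q + s4 = 18
  2p + q + s5 = 8
  p, q, s1, s2, s3, s4, s5 ≥ 0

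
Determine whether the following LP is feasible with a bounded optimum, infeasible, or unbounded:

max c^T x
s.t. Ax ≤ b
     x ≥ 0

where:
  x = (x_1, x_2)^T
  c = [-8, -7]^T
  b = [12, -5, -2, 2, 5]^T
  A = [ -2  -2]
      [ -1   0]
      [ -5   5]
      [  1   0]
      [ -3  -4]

Infeasible (no feasible solution exists)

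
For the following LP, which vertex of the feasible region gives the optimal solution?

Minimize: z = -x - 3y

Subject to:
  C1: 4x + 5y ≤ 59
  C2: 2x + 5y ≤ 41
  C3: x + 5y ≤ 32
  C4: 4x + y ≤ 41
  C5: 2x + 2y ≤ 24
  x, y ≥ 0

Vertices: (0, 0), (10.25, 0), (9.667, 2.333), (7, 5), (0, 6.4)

Evaluate the objective at each vertex of the feasible region:
  z(0, 0) = 0
  z(10.25, 0) = -10.25
  z(9.667, 2.333) = -16.67
  z(7, 5) = -22  ←
  z(0, 6.4) = -19.2
The minimum is at x = 7, y = 5.

(7, 5)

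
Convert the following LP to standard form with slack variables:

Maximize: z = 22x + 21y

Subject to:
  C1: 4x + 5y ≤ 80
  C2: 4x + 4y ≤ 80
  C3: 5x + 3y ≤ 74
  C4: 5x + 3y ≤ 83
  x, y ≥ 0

max z = 22x + 21y

s.t.
  4x + 5y + s1 = 80
  4x + 4y + s2 = 80
  5x + 3y + s3 = 74
  5x + 3y + s4 = 83
  x, y, s1, s2, s3, s4 ≥ 0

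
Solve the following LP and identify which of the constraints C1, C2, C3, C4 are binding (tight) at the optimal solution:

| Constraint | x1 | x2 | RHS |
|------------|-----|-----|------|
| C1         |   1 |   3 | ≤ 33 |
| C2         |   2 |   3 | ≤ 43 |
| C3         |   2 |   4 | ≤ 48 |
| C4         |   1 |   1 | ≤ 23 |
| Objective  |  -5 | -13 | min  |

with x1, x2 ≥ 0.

At x1 = 6, x2 = 9, compute slack b - a·x for each constraint:
  C1: 33 − 33 = 0  (binding)
  C2: 43 − 39 = 4  (slack)
  C3: 48 − 48 = 0  (binding)
  C4: 23 − 15 = 8  (slack)

Optimal: x1 = 6, x2 = 9
Binding: C1, C3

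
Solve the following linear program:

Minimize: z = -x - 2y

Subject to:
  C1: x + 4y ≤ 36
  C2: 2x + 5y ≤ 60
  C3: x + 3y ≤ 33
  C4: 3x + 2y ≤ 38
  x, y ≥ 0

Evaluate the objective at each vertex of the feasible region:
  z(0, 0) = 0
  z(12.67, 0) = -12.67
  z(8, 7) = -22  ←
  z(0, 9) = -18
The minimum is at x = 8, y = 7.

x = 8, y = 7, z = -22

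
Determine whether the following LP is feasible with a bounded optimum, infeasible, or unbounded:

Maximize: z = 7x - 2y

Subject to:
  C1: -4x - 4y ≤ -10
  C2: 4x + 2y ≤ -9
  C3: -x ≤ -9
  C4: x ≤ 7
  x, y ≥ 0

Infeasible (no feasible solution exists)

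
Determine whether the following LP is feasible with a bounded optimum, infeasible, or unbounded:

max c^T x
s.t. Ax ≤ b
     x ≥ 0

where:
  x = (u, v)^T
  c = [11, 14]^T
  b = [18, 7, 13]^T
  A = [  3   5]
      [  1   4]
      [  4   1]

Feasible with a bounded optimal solution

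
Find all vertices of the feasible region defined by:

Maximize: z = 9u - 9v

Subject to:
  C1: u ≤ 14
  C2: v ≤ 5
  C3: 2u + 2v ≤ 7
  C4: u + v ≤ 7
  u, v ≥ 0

(0, 0), (3.5, 0), (0, 3.5)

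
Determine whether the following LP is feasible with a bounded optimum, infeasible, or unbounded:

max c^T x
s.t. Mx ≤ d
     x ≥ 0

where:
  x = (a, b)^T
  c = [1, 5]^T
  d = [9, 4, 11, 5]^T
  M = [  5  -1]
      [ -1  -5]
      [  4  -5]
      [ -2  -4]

Unbounded (objective can increase without bound)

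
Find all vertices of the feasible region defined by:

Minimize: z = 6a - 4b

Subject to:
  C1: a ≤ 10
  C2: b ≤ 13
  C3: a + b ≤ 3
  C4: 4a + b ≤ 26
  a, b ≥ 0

(0, 0), (3, 0), (0, 3)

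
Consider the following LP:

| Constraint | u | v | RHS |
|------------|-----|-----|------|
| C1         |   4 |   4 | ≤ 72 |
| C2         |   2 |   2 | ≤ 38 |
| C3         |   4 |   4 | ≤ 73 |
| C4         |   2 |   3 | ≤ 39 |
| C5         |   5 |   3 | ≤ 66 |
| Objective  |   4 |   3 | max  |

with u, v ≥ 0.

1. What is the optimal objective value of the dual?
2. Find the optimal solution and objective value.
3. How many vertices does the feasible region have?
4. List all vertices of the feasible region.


1. 57
2. u = 9, v = 7, z = 57
3. 4
4. (0, 0), (13.2, 0), (9, 7), (0, 13)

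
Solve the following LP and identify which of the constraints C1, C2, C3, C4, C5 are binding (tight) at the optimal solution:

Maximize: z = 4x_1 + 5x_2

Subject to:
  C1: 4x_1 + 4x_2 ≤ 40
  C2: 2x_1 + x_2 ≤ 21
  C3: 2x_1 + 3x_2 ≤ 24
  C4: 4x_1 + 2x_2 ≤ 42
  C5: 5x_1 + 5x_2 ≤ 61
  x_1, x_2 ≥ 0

At x_1 = 6, x_2 = 4, compute slack b - a·x for each constraint:
  C1: 40 − 40 = 0  (binding)
  C2: 21 − 16 = 5  (slack)
  C3: 24 − 24 = 0  (binding)
  C4: 42 − 32 = 10  (slack)
  C5: 61 − 50 = 11  (slack)

Optimal: x_1 = 6, x_2 = 4
Binding: C1, C3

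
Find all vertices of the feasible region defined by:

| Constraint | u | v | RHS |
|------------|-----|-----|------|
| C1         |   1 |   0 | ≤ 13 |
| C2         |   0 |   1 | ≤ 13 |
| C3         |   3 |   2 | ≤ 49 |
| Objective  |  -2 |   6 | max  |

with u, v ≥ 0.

(0, 0), (13, 0), (13, 5), (7.667, 13), (0, 13)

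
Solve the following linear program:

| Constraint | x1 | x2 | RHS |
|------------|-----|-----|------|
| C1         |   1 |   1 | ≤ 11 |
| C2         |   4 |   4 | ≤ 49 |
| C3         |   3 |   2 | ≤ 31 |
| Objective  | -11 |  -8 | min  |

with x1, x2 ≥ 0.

Evaluate the objective at each vertex of the feasible region:
  z(0, 0) = 0
  z(10.33, 0) = -113.7
  z(9, 2) = -115  ←
  z(0, 11) = -88
The minimum is at x1 = 9, x2 = 2.

x1 = 9, x2 = 2, z = -115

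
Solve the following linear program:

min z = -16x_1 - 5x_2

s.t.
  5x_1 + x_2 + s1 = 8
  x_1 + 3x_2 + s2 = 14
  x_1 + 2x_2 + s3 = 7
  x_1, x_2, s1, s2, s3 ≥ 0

Evaluate the objective at each vertex of the feasible region:
  z(0, 0) = 0
  z(1.6, 0) = -25.6
  z(1, 3) = -31  ←
  z(0, 3.5) = -17.5
The minimum is at x_1 = 1, x_2 = 3.

x_1 = 1, x_2 = 3, z = -31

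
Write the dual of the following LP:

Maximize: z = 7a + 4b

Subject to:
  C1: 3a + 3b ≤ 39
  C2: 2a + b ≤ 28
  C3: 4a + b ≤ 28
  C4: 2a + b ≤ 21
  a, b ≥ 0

Primal max cᵀx s.t. Ax ≤ b, x ≥ 0  →  Dual min bᵀy s.t. Aᵀy ≥ c, y ≥ 0.

Minimize: z = 39y1 + 28y2 + 28y3 + 21y4

Subject to:
  3y1 + 2y2 + 4y3 + 2y4 ≥ 7
  3y1 + y2 + y3 + y4 ≥ 4
  y1, y2, y3, y4 ≥ 0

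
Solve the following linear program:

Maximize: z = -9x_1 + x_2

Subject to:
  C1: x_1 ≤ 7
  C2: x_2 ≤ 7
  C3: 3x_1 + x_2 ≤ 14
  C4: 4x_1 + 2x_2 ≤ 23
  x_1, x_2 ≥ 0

Evaluate the objective at each vertex of the feasible region:
  z(0, 0) = 0
  z(4.667, 0) = -42
  z(2.5, 6.5) = -16
  z(2.25, 7) = -13.25
  z(0, 7) = 7  ←
The maximum is at x_1 = 0, x_2 = 7.

x_1 = 0, x_2 = 7, z = 7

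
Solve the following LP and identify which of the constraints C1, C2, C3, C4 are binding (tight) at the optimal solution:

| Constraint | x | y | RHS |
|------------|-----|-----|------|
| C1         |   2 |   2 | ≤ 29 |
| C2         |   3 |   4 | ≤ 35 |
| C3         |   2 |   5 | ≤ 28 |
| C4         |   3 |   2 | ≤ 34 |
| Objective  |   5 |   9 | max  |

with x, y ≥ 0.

At x = 9, y = 2, compute slack b - a·x for each constraint:
  C1: 29 − 22 = 7  (slack)
  C2: 35 − 35 = 0  (binding)
  C3: 28 − 28 = 0  (binding)
  C4: 34 − 31 = 3  (slack)

Optimal: x = 9, y = 2
Binding: C2, C3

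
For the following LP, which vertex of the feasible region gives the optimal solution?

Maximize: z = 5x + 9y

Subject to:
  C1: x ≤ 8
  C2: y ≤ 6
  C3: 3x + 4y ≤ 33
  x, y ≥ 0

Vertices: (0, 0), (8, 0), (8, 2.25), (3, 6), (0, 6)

Evaluate the objective at each vertex of the feasible region:
  z(0, 0) = 0
  z(8, 0) = 40
  z(8, 2.25) = 60.25
  z(3, 6) = 69  ←
  z(0, 6) = 54
The maximum is at x = 3, y = 6.

(3, 6)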